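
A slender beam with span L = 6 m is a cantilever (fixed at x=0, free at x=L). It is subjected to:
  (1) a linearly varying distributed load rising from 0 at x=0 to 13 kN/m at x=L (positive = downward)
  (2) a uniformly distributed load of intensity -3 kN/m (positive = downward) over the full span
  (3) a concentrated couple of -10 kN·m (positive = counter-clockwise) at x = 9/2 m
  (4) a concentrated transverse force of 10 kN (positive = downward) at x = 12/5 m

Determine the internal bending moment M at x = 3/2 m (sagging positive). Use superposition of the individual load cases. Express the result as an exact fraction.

Load 1 — triangular load w₀=13 kN/m (0→w₀ over full span):
  M_1 = w₀Lx/2 - w₀L²/3 - w₀x³/(6L) = 13·6·(3/2)/2 - 13·6²/3 - 13·(3/2)³/(6·6) = -3159/32 kN·m
Load 2 — uniform load w=-3 kN/m over full span:
  M_2 = -w(L-x)²/2 = -(-3)·(6-(3/2))²/2 = 243/8 kN·m
Load 3 — applied couple M₀=-10 kN·m at a=9/2 m (b=L-a=3/2):
  M_3 = M₀  [x≤a] = (-10) = -10 kN·m
Load 4 — point force P=10 kN at a=12/5 m (b=L-a=18/5):
  M_4 = -P(a-x)  [x≤a] = -10·((12/5)-(3/2)) = -9 kN·m
Superposition: M = Σ M_i = -2795/32 kN·m ≈ -87.343750 kN·m

M(3/2) = -2795/32 kN·m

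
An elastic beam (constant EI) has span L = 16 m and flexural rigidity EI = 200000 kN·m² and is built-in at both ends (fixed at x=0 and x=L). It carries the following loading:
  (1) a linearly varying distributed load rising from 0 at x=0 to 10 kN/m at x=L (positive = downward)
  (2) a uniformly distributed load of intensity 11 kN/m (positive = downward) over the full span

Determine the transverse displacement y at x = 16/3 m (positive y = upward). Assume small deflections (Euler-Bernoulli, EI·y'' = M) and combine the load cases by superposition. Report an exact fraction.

Load 1 — triangular load w₀=10 kN/m (0→w₀ over full span):
  y_1 = -w₀x²(L-x)²(x+2L)/(120LEI) = -10·(16/3)²·(16-(16/3))²·((16/3)+2·16)/(120·16·200000) = -7168/2278125 m
Load 2 — uniform load w=11 kN/m over full span:
  y_2 = -wx²(L-x)²/(24EI) = -11·(16/3)²·(16-(16/3))²/(24·200000) = -5632/759375 m
Superposition: y = Σ y_i = -24064/2278125 m ≈ -0.010563 m

y(16/3) = -24064/2278125 m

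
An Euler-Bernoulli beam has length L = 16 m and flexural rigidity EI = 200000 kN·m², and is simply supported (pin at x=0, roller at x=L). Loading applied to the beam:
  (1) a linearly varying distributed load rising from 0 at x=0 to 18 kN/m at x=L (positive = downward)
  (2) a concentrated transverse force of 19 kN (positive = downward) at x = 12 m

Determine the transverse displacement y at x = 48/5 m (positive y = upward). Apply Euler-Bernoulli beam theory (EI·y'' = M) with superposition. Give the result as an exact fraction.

Load 1 — triangular load w₀=18 kN/m (0→w₀ over full span):
  y_1 = -w₀x(7L⁴-10L²x²+3x⁴)/(360LEI) = -18·(48/5)·(7·16⁴-10·16²·(48/5)²+3·(48/5)⁴)/(360·16·200000) = -1818624/48828125 m
Load 2 — point force P=19 kN at a=12 m (b=L-a=4):
  y_2 = -Pbx(L²-b²-x²)/(6LEI)  [x≤a] = -19·4·(48/5)·(16²-4²-(48/5)²)/(6·16·200000) = -4389/781250 m
Superposition: y = Σ y_i = -4185873/97656250 m ≈ -0.042863 m

y(48/5) = -4185873/97656250 m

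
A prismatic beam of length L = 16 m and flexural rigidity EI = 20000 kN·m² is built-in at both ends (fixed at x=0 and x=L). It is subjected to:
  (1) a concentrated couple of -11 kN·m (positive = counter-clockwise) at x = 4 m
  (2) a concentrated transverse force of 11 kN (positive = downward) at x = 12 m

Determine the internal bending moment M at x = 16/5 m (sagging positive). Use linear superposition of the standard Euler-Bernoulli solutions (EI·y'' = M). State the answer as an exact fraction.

Load 1 — applied couple M₀=-11 kN·m at a=4 m (b=L-a=12):
  M_1 = R_Ax - M_A  [x≤a] with R_A=-99/128, M_A=33/16 = (-99/128)·(16/5) - (33/16) = -363/80 kN·m
Load 2 — point force P=11 kN at a=12 m (b=L-a=4):
  M_2 = Pb²(3a+b)x/L³ - Pab²/L²  [x≤a] = 11·4²·(3·12+4)·(16/5)/16³ - 11·12·4²/16² = -11/4 kN·m
Superposition: M = Σ M_i = -583/80 kN·m ≈ -7.287500 kN·m

M(16/5) = -583/80 kN·m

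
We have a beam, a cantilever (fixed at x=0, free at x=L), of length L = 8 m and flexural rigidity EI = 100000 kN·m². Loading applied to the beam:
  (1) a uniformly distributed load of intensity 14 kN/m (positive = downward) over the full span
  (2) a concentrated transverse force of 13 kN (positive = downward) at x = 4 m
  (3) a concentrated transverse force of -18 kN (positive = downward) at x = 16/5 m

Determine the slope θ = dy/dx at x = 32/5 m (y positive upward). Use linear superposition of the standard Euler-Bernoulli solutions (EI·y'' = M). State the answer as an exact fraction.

Load 1 — uniform load w=14 kN/m over full span:
  θ_1 = -wx(x²-3Lx+3L²)/(6EI) = -14·(32/5)·((32/5)²-3·8·(32/5)+3·8²)/(6·100000) = -13888/1171875 rad
Load 2 — point force P=13 kN at a=4 m (b=L-a=4):
  θ_2 = -Pa²/(2EI)  [x>a] = -13·4²/(2·100000) = -13/12500 rad
Load 3 — point force P=-18 kN at a=16/5 m (b=L-a=24/5):
  θ_3 = -Pa²/(2EI)  [x>a] = -(-18)·(16/5)²/(2·100000) = 72/78125 rad
Superposition: θ = Σ θ_i = -56107/4687500 rad ≈ -0.011969 rad

θ(32/5) = -56107/4687500 rad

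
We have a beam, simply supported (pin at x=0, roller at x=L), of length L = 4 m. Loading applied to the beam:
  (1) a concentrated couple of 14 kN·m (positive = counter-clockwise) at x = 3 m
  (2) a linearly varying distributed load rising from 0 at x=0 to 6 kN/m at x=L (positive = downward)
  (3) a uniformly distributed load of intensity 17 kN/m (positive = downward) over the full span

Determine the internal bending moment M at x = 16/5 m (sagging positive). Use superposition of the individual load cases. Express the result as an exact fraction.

Load 1 — applied couple M₀=14 kN·m at a=3 m (b=L-a=1):
  M_1 = M₀x/L - M₀  [x>a] = 14·(16/5)/4 - 14 = -14/5 kN·m
Load 2 — triangular load w₀=6 kN/m (0→w₀ over full span):
  M_2 = w₀Lx/6 - w₀x³/(6L) = 6·4·(16/5)/6 - 6·(16/5)³/(6·4) = 576/125 kN·m
Load 3 — uniform load w=17 kN/m over full span:
  M_3 = wx(L-x)/2 = 17·(16/5)·(4-(16/5))/2 = 544/25 kN·m
Superposition: M = Σ M_i = 2946/125 kN·m ≈ 23.568000 kN·m

M(16/5) = 2946/125 kN·m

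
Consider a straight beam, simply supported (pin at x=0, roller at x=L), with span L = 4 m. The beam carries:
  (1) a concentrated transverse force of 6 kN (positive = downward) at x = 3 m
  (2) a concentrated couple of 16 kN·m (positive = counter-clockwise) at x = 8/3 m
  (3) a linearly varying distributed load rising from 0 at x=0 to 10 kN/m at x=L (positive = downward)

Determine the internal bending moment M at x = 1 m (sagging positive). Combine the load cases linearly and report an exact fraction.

M(1) = 47/4 kN·m

Load 1 — point force P=6 kN at a=3 m (b=L-a=1):
  M_1 = Pbx/L  [x≤a] = 6·1·1/4 = 3/2 kN·m
Load 2 — applied couple M₀=16 kN·m at a=8/3 m (b=L-a=4/3):
  M_2 = M₀x/L  [x≤a] = 16·1/4 = 4 kN·m
Load 3 — triangular load w₀=10 kN/m (0→w₀ over full span):
  M_3 = w₀Lx/6 - w₀x³/(6L) = 10·4·1/6 - 10·1³/(6·4) = 25/4 kN·m
Superposition: M = Σ M_i = 47/4 kN·m ≈ 11.750000 kN·m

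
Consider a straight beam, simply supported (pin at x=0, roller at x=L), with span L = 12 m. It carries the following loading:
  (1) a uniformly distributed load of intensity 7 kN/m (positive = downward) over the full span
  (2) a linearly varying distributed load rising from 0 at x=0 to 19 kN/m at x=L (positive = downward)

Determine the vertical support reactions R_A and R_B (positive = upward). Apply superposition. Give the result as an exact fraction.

Load 1 — uniform load w=7 kN/m over full span:
  R_A = wL/2 = 7·12/2 = 42 kN
  R_B = wL/2 = 7·12/2 = 42 kN
Load 2 — triangular load w₀=19 kN/m (0→w₀ over full span):
  R_A = w₀L/6 = 19·12/6 = 38 kN
  R_B = w₀L/3 = 19·12/3 = 76 kN
Superposition: R_A = 80 kN, R_B = 118 kN

R_A = 80 kN, R_B = 118 kN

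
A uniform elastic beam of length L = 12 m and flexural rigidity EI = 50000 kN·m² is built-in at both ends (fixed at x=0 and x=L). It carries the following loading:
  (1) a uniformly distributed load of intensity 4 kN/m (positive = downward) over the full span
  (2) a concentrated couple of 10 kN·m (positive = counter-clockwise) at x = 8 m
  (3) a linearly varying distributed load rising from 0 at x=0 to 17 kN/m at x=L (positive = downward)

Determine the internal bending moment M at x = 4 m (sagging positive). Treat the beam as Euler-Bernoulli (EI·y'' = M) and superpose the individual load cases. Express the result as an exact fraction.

Load 1 — uniform load w=4 kN/m over full span:
  M_1 = wLx/2 - wL²/12 - wx²/2 = 4·12·4/2 - 4·12²/12 - 4·4²/2 = 16 kN·m
Load 2 — applied couple M₀=10 kN·m at a=8 m (b=L-a=4):
  M_2 = R_Ax - M_A  [x≤a] with R_A=10/9, M_A=10/3 = (10/9)·4 - (10/3) = 10/9 kN·m
Load 3 — triangular load w₀=17 kN/m (0→w₀ over full span):
  M_3 = 3w₀Lx/20 - w₀L²/30 - w₀x³/(6L) = 3·17·12·4/20 - 17·12²/30 - 17·4³/(6·12) = 1156/45 kN·m
Superposition: M = Σ M_i = 214/5 kN·m ≈ 42.800000 kN·m

M(4) = 214/5 kN·m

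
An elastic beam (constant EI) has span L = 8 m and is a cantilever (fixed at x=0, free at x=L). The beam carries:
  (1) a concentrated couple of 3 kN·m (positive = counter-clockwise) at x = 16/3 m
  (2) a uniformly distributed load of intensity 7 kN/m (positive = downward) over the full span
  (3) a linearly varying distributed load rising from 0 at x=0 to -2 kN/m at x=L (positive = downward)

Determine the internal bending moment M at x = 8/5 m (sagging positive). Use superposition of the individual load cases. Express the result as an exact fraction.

Load 1 — applied couple M₀=3 kN·m at a=16/3 m (b=L-a=8/3):
  M_1 = M₀  [x≤a] = 3 = 3 kN·m
Load 2 — uniform load w=7 kN/m over full span:
  M_2 = -w(L-x)²/2 = -7·(8-(8/5))²/2 = -3584/25 kN·m
Load 3 — triangular load w₀=-2 kN/m (0→w₀ over full span):
  M_3 = w₀Lx/2 - w₀L²/3 - w₀x³/(6L) = (-2)·8·(8/5)/2 - (-2)·8²/3 - (-2)·(8/5)³/(6·8) = 11264/375 kN·m
Superposition: M = Σ M_i = -41371/375 kN·m ≈ -110.322667 kN·m

M(8/5) = -41371/375 kN·m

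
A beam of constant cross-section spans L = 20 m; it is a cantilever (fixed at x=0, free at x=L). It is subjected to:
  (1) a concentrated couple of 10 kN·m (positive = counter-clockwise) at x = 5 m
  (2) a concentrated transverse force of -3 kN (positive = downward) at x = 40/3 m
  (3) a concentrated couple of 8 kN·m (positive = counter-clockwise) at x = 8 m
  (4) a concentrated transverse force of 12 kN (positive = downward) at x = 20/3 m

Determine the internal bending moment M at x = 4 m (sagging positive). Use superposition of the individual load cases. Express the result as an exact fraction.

Load 1 — applied couple M₀=10 kN·m at a=5 m (b=L-a=15):
  M_1 = M₀  [x≤a] = 10 = 10 kN·m
Load 2 — point force P=-3 kN at a=40/3 m (b=L-a=20/3):
  M_2 = -P(a-x)  [x≤a] = -(-3)·((40/3)-4) = 28 kN·m
Load 3 — applied couple M₀=8 kN·m at a=8 m (b=L-a=12):
  M_3 = M₀  [x≤a] = 8 = 8 kN·m
Load 4 — point force P=12 kN at a=20/3 m (b=L-a=40/3):
  M_4 = -P(a-x)  [x≤a] = -12·((20/3)-4) = -32 kN·m
Superposition: M = Σ M_i = 14 kN·m ≈ 14.000000 kN·m

M(4) = 14 kN·m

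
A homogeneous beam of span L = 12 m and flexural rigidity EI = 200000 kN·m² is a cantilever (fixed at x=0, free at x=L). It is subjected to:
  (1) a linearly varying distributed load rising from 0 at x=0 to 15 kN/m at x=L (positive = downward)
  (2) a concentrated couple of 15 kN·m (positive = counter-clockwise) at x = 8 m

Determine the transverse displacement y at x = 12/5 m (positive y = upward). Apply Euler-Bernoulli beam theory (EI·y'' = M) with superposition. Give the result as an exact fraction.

y(12/5) = -712449/78125000 m

Load 1 — triangular load w₀=15 kN/m (0→w₀ over full span):
  y_1 = (w₀Lx³/12-w₀L²x²/6-w₀x⁵/(120L))/EI = (15·12·(12/5)³/12-15·12²·(12/5)²/6-15·(12/5)⁵/(120·12))/200000 = -182331/19531250 m
Load 2 — applied couple M₀=15 kN·m at a=8 m (b=L-a=4):
  y_2 = M₀x²/(2EI)  [x≤a] = 15·(12/5)²/(2·200000) = 27/125000 m
Superposition: y = Σ y_i = -712449/78125000 m ≈ -0.009119 m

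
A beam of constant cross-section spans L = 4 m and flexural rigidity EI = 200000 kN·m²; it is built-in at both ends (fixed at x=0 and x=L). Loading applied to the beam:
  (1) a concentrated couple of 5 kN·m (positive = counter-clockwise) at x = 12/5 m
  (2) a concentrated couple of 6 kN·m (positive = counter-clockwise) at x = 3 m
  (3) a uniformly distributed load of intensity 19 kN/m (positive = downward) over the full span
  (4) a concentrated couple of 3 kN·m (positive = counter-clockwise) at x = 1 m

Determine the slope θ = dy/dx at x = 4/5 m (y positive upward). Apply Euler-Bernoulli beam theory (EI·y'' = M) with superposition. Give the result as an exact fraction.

θ(4/5) = -667/12500000 rad

Load 1 — applied couple M₀=5 kN·m at a=12/5 m (b=L-a=8/5):
  θ_1 = (R_Ax²/2 - M_Ax)/EI  [x≤a] with R_A=9/5, M_A=8/5 = ((9/5)·(4/5)²/2 - (8/5)·(4/5))/200000 = -11/3125000 rad
Load 2 — applied couple M₀=6 kN·m at a=3 m (b=L-a=1):
  θ_2 = (R_Ax²/2 - M_Ax)/EI  [x≤a] with R_A=27/16, M_A=15/8 = ((27/16)·(4/5)²/2 - (15/8)·(4/5))/200000 = -3/625000 rad
Load 3 — uniform load w=19 kN/m over full span:
  θ_3 = -wx(L-x)(L-2x)/(12EI) = -19·(4/5)·(4-(4/5))·(4-2·(4/5))/(12·200000) = -19/390625 rad
Load 4 — applied couple M₀=3 kN·m at a=1 m (b=L-a=3):
  θ_4 = (R_Ax²/2 - M_Ax)/EI  [x≤a] with R_A=27/32, M_A=-9/16 = ((27/32)·(4/5)²/2 - (-9/16)·(4/5))/200000 = 9/2500000 rad
Superposition: θ = Σ θ_i = -667/12500000 rad ≈ -0.000053 rad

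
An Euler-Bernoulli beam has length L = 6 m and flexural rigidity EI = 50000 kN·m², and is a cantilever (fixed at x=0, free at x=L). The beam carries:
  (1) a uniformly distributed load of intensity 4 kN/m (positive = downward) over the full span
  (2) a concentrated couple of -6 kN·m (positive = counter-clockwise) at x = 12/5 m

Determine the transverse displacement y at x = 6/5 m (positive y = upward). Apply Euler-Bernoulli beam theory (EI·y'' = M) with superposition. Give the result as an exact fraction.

Load 1 — uniform load w=4 kN/m over full span:
  y_1 = -wx²(x²-4Lx+6L²)/(24EI) = -4·(6/5)²·((6/5)²-4·6·(6/5)+6·6²)/(24·50000) = -3537/3906250 m
Load 2 — applied couple M₀=-6 kN·m at a=12/5 m (b=L-a=18/5):
  y_2 = M₀x²/(2EI)  [x≤a] = (-6)·(6/5)²/(2·50000) = -27/312500 m
Superposition: y = Σ y_i = -7749/7812500 m ≈ -0.000992 m

y(6/5) = -7749/7812500 m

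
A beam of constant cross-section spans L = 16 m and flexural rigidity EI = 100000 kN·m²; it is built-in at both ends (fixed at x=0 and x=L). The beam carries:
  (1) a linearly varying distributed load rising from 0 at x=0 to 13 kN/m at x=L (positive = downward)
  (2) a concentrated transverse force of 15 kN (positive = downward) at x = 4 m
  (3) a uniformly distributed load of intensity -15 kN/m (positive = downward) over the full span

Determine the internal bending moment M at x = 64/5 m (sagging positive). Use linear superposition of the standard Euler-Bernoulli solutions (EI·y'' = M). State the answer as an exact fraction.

Load 1 — triangular load w₀=13 kN/m (0→w₀ over full span):
  M_1 = 3w₀Lx/20 - w₀L²/30 - w₀x³/(6L) = 3·13·16·(64/5)/20 - 13·16²/30 - 13·(64/5)³/(6·16) = 1664/375 kN·m
Load 2 — point force P=15 kN at a=4 m (b=L-a=12):
  M_2 = Pa²(a+3b)(L-x)/L³ - Pa²b/L²  [x>a] = 15·4²·(4+3·12)·(16-(64/5))/16³ - 15·4²·12/16² = -15/4 kN·m
Load 3 — uniform load w=-15 kN/m over full span:
  M_3 = wLx/2 - wL²/12 - wx²/2 = (-15)·16·(64/5)/2 - (-15)·16²/12 - (-15)·(64/5)²/2 = 64/5 kN·m
Superposition: M = Σ M_i = 20231/1500 kN·m ≈ 13.487333 kN·m

M(64/5) = 20231/1500 kN·m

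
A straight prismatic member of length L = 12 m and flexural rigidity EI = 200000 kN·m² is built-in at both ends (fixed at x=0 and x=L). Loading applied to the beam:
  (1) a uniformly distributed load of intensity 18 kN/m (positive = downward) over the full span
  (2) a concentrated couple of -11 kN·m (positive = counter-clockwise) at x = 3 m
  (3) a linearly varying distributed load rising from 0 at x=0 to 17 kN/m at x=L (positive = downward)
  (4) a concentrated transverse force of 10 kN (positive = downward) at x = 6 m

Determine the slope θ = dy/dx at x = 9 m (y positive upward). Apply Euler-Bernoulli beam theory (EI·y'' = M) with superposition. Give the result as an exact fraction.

Load 1 — uniform load w=18 kN/m over full span:
  θ_1 = -wx(L-x)(L-2x)/(12EI) = -18·9·(12-9)·(12-2·9)/(12·200000) = 243/200000 rad
Load 2 — applied couple M₀=-11 kN·m at a=3 m (b=L-a=9):
  θ_2 = (R_Ax²/2 - M_Ax - M₀(x-a))/EI  [x>a] with R_A=-33/32, M_A=33/16 = ((-33/32)·9²/2 - (33/16)·9 - (-11)·(9-3))/200000 = 363/12800000 rad
Load 3 — triangular load w₀=17 kN/m (0→w₀ over full span):
  θ_3 = -w₀(2x(L-x)(L-2x)(x+2L)+x²(L-x)²)/(120LEI) = -17·(2·9·(12-9)·(12-2·9)·(9+2·12)+9²·(12-9)²)/(120·12·200000) = 18819/32000000 rad
Load 4 — point force P=10 kN at a=6 m (b=L-a=6):
  θ_4 = Pa²(L-x)(2bL-(3b+a)(L-x))/(2L³EI)  [x>a] = 10·6²·(12-9)·(2·6·12-(3·6+6)·(12-9))/(2·12³·200000) = 9/80000 rad
Superposition: θ = Σ θ_i = 124413/64000000 rad ≈ 0.001944 rad

θ(9) = 124413/64000000 rad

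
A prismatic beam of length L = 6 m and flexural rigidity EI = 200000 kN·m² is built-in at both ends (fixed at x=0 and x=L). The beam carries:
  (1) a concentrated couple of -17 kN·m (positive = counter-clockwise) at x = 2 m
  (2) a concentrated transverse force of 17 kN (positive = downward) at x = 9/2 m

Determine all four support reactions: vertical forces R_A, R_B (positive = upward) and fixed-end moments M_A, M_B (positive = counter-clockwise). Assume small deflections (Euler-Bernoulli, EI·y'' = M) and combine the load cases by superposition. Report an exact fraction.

Load 1 — applied couple M₀=-17 kN·m at a=2 m (b=L-a=4):
  R_A = 6M₀ab/L³ = 6·(-17)·2·4/6³ = -34/9 kN
  M_A = M₀b(2a-b)/L² = (-17)·4·(2·2-4)/6² = 0 kN·m
  R_B = -6M₀ab/L³ = -6·(-17)·2·4/6³ = 34/9 kN
  M_B = M₀a(2b-a)/L² = (-17)·2·(2·4-2)/6² = -17/3 kN·m
Load 2 — point force P=17 kN at a=9/2 m (b=L-a=3/2):
  R_A = Pb²(3a+b)/L³ = 17·(3/2)²·(3·(9/2)+(3/2))/6³ = 85/32 kN
  M_A = Pab²/L² = 17·(9/2)·(3/2)²/6² = 153/32 kN·m
  R_B = Pa²(a+3b)/L³ = 17·(9/2)²·((9/2)+3·(3/2))/6³ = 459/32 kN
  M_B = -Pa²b/L² = -17·(9/2)²·(3/2)/6² = -459/32 kN·m
Superposition: R_A = -323/288 kN, M_A = 153/32 kN·m, R_B = 5219/288 kN, M_B = -1921/96 kN·m

R_A = -323/288 kN, M_A = 153/32 kN·m, R_B = 5219/288 kN, M_B = -1921/96 kN·m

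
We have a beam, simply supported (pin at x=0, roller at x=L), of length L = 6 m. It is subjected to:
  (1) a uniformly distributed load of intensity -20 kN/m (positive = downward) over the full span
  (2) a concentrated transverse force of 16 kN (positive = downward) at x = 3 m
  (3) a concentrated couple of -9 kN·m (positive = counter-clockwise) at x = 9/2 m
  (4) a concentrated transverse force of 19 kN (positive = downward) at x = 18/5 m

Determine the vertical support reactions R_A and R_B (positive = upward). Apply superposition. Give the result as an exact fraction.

Load 1 — uniform load w=-20 kN/m over full span:
  R_A = wL/2 = (-20)·6/2 = -60 kN
  R_B = wL/2 = (-20)·6/2 = -60 kN
Load 2 — point force P=16 kN at a=3 m (b=L-a=3):
  R_A = Pb/L = 16·3/6 = 8 kN
  R_B = Pa/L = 16·3/6 = 8 kN
Load 3 — applied couple M₀=-9 kN·m at a=9/2 m (b=L-a=3/2):
  R_A = M₀/L = (-9)/6 = -3/2 kN
  R_B = -M₀/L = -(-9)/6 = 3/2 kN
Load 4 — point force P=19 kN at a=18/5 m (b=L-a=12/5):
  R_A = Pb/L = 19·(12/5)/6 = 38/5 kN
  R_B = Pa/L = 19·(18/5)/6 = 57/5 kN
Superposition: R_A = -459/10 kN, R_B = -391/10 kN

R_A = -459/10 kN, R_B = -391/10 kN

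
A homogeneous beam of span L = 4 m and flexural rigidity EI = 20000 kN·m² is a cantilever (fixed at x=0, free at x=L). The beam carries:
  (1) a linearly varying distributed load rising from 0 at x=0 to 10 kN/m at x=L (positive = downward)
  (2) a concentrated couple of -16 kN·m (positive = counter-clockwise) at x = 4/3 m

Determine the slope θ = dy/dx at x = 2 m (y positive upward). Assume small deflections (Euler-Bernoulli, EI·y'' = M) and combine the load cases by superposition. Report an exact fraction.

Load 1 — triangular load w₀=10 kN/m (0→w₀ over full span):
  θ_1 = (w₀Lx²/4-w₀L²x/3-w₀x⁴/(24L))/EI = (10·4·2²/4-10·4²·2/3-10·2⁴/(24·4))/20000 = -41/12000 rad
Load 2 — applied couple M₀=-16 kN·m at a=4/3 m (b=L-a=8/3):
  θ_2 = M₀a/EI  [x>a] = (-16)·(4/3)/20000 = -2/1875 rad
Superposition: θ = Σ θ_i = -269/60000 rad ≈ -0.004483 rad

θ(2) = -269/60000 rad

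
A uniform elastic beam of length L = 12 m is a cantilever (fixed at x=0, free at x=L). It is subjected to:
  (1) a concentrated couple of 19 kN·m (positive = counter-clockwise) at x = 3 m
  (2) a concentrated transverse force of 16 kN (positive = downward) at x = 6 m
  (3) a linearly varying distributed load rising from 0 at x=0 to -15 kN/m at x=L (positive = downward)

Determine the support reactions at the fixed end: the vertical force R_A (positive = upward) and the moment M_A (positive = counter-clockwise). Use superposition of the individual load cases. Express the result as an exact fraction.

R_A = -74 kN, M_A = -643 kN·m

Load 1 — applied couple M₀=19 kN·m at a=3 m (b=L-a=9):
  R_A = 0 kN
  M_A = -M₀ = -19 kN·m
Load 2 — point force P=16 kN at a=6 m (b=L-a=6):
  R_A = P = 16 kN
  M_A = Pa = 16·6 = 96 kN·m
Load 3 — triangular load w₀=-15 kN/m (0→w₀ over full span):
  R_A = w₀L/2 = (-15)·12/2 = -90 kN
  M_A = w₀L²/3 = (-15)·12²/3 = -720 kN·m
Superposition: R_A = -74 kN, M_A = -643 kN·m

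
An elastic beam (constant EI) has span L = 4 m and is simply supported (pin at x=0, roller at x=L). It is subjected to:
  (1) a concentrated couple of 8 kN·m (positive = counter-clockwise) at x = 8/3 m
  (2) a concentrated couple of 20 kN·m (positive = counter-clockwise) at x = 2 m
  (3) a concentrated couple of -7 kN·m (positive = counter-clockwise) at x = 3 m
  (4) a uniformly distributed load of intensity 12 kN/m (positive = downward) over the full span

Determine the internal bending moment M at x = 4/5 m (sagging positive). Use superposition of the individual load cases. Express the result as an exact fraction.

Load 1 — applied couple M₀=8 kN·m at a=8/3 m (b=L-a=4/3):
  M_1 = M₀x/L  [x≤a] = 8·(4/5)/4 = 8/5 kN·m
Load 2 — applied couple M₀=20 kN·m at a=2 m (b=L-a=2):
  M_2 = M₀x/L  [x≤a] = 20·(4/5)/4 = 4 kN·m
Load 3 — applied couple M₀=-7 kN·m at a=3 m (b=L-a=1):
  M_3 = M₀x/L  [x≤a] = (-7)·(4/5)/4 = -7/5 kN·m
Load 4 — uniform load w=12 kN/m over full span:
  M_4 = wx(L-x)/2 = 12·(4/5)·(4-(4/5))/2 = 384/25 kN·m
Superposition: M = Σ M_i = 489/25 kN·m ≈ 19.560000 kN·m

M(4/5) = 489/25 kN·m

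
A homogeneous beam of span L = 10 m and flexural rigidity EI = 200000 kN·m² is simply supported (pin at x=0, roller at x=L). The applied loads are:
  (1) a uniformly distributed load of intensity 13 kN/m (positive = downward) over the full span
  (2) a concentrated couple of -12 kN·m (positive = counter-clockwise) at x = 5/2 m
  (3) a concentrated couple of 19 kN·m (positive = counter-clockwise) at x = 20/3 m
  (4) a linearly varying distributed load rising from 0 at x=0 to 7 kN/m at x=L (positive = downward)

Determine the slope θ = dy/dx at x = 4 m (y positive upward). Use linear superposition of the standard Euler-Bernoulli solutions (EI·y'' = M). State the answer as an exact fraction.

θ(4) = -39931/36000000 rad

Load 1 — uniform load w=13 kN/m over full span:
  θ_1 = -w(L³-6Lx²+4x³)/(24EI) = -13·(10³-6·10·4²+4·4³)/(24·200000) = -481/600000 rad
Load 2 — applied couple M₀=-12 kN·m at a=5/2 m (b=L-a=15/2):
  θ_2 = (M₀x²/(2L)-M₀(x-a)+C₁)/EI  [x>a] with C₁=M₀(3b²-L²)/(6L)=-55/4 = ((-12)·4²/(2·10)-(-12)·(4-(5/2))+(-55/4))/200000 = -107/4000000 rad
Load 3 — applied couple M₀=19 kN·m at a=20/3 m (b=L-a=10/3):
  θ_3 = (M₀x²/(2L)+C₁)/EI  [x≤a] with C₁=M₀(3b²-L²)/(6L)=-190/9 = (19·4²/(2·10)+(-190/9))/200000 = -133/4500000 rad
Load 4 — triangular load w₀=7 kN/m (0→w₀ over full span):
  θ_4 = -w₀(7L⁴-30L²x²+15x⁴)/(360LEI) = -7·(7·10⁴-30·10²·4²+15·4⁴)/(360·10·200000) = -2261/9000000 rad
Superposition: θ = Σ θ_i = -39931/36000000 rad ≈ -0.001109 rad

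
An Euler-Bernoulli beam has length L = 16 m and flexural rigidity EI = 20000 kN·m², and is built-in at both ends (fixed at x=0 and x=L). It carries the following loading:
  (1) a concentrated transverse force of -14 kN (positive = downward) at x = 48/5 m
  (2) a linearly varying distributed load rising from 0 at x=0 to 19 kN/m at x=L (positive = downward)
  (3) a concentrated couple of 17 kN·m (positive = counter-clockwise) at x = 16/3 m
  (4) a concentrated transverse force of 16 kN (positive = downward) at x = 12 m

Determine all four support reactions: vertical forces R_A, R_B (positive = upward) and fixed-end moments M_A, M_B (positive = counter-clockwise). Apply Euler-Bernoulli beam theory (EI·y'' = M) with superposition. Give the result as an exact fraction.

R_A = 66883/1500 kN, M_A = 57236/375 kN·m, R_B = 164117/1500 kN, M_B = -90479/375 kN·m

Load 1 — point force P=-14 kN at a=48/5 m (b=L-a=32/5):
  R_A = Pb²(3a+b)/L³ = (-14)·(32/5)²·(3·(48/5)+(32/5))/16³ = -616/125 kN
  M_A = Pab²/L² = (-14)·(48/5)·(32/5)²/16² = -2688/125 kN·m
  R_B = Pa²(a+3b)/L³ = (-14)·(48/5)²·((48/5)+3·(32/5))/16³ = -1134/125 kN
  M_B = -Pa²b/L² = -(-14)·(48/5)²·(32/5)/16² = 4032/125 kN·m
Load 2 — triangular load w₀=19 kN/m (0→w₀ over full span):
  R_A = 3w₀L/20 = 3·19·16/20 = 228/5 kN
  M_A = w₀L²/30 = 19·16²/30 = 2432/15 kN·m
  R_B = 7w₀L/20 = 7·19·16/20 = 532/5 kN
  M_B = -w₀L²/20 = -19·16²/20 = -1216/5 kN·m
Load 3 — applied couple M₀=17 kN·m at a=16/3 m (b=L-a=32/3):
  R_A = 6M₀ab/L³ = 6·17·(16/3)·(32/3)/16³ = 17/12 kN
  M_A = M₀b(2a-b)/L² = 17·(32/3)·(2·(16/3)-(32/3))/16² = 0 kN·m
  R_B = -6M₀ab/L³ = -6·17·(16/3)·(32/3)/16³ = -17/12 kN
  M_B = M₀a(2b-a)/L² = 17·(16/3)·(2·(32/3)-(16/3))/16² = 17/3 kN·m
Load 4 — point force P=16 kN at a=12 m (b=L-a=4):
  R_A = Pb²(3a+b)/L³ = 16·4²·(3·12+4)/16³ = 5/2 kN
  M_A = Pab²/L² = 16·12·4²/16² = 12 kN·m
  R_B = Pa²(a+3b)/L³ = 16·12²·(12+3·4)/16³ = 27/2 kN
  M_B = -Pa²b/L² = -16·12²·4/16² = -36 kN·m
Superposition: R_A = 66883/1500 kN, M_A = 57236/375 kN·m, R_B = 164117/1500 kN, M_B = -90479/375 kN·m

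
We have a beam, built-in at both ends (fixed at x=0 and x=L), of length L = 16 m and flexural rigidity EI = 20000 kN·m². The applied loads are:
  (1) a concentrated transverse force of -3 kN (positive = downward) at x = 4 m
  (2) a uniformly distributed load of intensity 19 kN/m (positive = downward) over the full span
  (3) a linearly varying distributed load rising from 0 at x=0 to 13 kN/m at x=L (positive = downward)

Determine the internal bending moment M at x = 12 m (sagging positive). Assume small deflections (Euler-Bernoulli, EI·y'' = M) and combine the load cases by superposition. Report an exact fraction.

M(12) = 9661/120 kN·m

Load 1 — point force P=-3 kN at a=4 m (b=L-a=12):
  M_1 = Pa²(a+3b)(L-x)/L³ - Pa²b/L²  [x>a] = (-3)·4²·(4+3·12)·(16-12)/16³ - (-3)·4²·12/16² = 3/8 kN·m
Load 2 — uniform load w=19 kN/m over full span:
  M_2 = wLx/2 - wL²/12 - wx²/2 = 19·16·12/2 - 19·16²/12 - 19·12²/2 = 152/3 kN·m
Load 3 — triangular load w₀=13 kN/m (0→w₀ over full span):
  M_3 = 3w₀Lx/20 - w₀L²/30 - w₀x³/(6L) = 3·13·16·12/20 - 13·16²/30 - 13·12³/(6·16) = 442/15 kN·m
Superposition: M = Σ M_i = 9661/120 kN·m ≈ 80.508333 kN·m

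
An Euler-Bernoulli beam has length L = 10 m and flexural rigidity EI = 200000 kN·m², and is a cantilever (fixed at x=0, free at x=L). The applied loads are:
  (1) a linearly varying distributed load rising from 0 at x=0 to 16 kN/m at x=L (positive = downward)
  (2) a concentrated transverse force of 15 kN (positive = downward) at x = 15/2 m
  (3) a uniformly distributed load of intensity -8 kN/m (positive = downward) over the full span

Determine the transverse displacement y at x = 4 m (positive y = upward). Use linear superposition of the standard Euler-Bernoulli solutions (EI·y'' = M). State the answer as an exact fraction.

y(4) = -32531/3750000 m

Load 1 — triangular load w₀=16 kN/m (0→w₀ over full span):
  y_1 = (w₀Lx³/12-w₀L²x²/6-w₀x⁵/(120L))/EI = (16·10·4³/12-16·10²·4²/6-16·4⁵/(120·10))/200000 = -4016/234375 m
Load 2 — point force P=15 kN at a=15/2 m (b=L-a=5/2):
  y_2 = -Px²(3a-x)/(6EI)  [x≤a] = -15·4²·(3·(15/2)-4)/(6·200000) = -37/10000 m
Load 3 — uniform load w=-8 kN/m over full span:
  y_3 = -wx²(x²-4Lx+6L²)/(24EI) = -(-8)·4²·(4²-4·10·4+6·10²)/(24·200000) = 38/3125 m
Superposition: y = Σ y_i = -32531/3750000 m ≈ -0.008675 m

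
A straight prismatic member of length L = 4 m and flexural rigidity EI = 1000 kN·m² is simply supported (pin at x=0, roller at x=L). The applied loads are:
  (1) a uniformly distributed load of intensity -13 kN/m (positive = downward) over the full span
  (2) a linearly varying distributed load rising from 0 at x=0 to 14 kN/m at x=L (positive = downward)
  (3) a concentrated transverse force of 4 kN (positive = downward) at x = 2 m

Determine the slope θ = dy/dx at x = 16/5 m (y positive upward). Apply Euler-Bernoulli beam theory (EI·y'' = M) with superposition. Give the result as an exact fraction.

Load 1 — uniform load w=-13 kN/m over full span:
  θ_1 = -w(L³-6Lx²+4x³)/(24EI) = -(-13)·(4³-6·4·(16/5)²+4·(16/5)³)/(24·1000) = -429/15625 rad
Load 2 — triangular load w₀=14 kN/m (0→w₀ over full span):
  θ_2 = -w₀(7L⁴-30L²x²+15x⁴)/(360LEI) = -14·(7·4⁴-30·4²·(16/5)²+15·(16/5)⁴)/(360·4·1000) = 10598/703125 rad
Load 3 — point force P=4 kN at a=2 m (b=L-a=2):
  θ_3 = -Pa(2L²-6Lx+3x²+a²)/(6LEI)  [x>a] = -4·2·(2·4²-6·4·(16/5)+3·(16/5)²+2²)/(6·4·1000) = 21/6250 rad
Superposition: θ = Σ θ_i = -12689/1406250 rad ≈ -0.009023 rad

θ(16/5) = -12689/1406250 rad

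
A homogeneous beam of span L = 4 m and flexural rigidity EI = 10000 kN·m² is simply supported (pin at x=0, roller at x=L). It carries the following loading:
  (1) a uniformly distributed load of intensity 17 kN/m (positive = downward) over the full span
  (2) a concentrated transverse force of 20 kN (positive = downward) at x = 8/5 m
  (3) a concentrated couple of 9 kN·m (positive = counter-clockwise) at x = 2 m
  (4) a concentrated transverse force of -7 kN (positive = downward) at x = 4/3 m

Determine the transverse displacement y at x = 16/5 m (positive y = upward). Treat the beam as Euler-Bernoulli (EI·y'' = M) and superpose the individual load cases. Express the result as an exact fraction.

Load 1 — uniform load w=17 kN/m over full span:
  y_1 = -wx(L³-2Lx²+x³)/(24EI) = -17·(16/5)·(4³-2·4·(16/5)²+(16/5)³)/(24·10000) = -3944/1171875 m
Load 2 — point force P=20 kN at a=8/5 m (b=L-a=12/5):
  y_2 = -Pa(L-x)(2Lx-a²-x²)/(6LEI)  [x>a] = -20·(8/5)·(4-(16/5))·(2·4·(16/5)-(8/5)²-(16/5)²)/(6·4·10000) = -64/46875 m
Load 3 — applied couple M₀=9 kN·m at a=2 m (b=L-a=2):
  y_3 = (M₀x³/(6L)-M₀(x-a)²/2+C₁x)/EI  [x>a] with C₁=M₀(3b²-L²)/(6L)=-3/2 = (9·(16/5)³/(6·4)-9·((16/5)-2)²/2+(-3/2)·(16/5))/10000 = 63/625000 m
Load 4 — point force P=-7 kN at a=4/3 m (b=L-a=8/3):
  y_4 = -Pa(L-x)(2Lx-a²-x²)/(6LEI)  [x>a] = -(-7)·(4/3)·(4-(16/5))·(2·4·(16/5)-(4/3)²-(16/5)²)/(6·4·10000) = 2674/6328125 m
Superposition: y = Σ y_i = -1065029/253125000 m ≈ -0.004208 m

y(16/5) = -1065029/253125000 m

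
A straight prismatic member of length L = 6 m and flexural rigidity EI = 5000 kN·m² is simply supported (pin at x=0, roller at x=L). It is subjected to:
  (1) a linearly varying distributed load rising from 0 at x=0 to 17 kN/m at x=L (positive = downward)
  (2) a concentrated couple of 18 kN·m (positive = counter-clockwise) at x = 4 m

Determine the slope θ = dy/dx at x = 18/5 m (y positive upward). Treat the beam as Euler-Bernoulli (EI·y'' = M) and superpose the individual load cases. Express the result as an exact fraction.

θ(18/5) = 8241/1562500 rad

Load 1 — triangular load w₀=17 kN/m (0→w₀ over full span):
  θ_1 = -w₀(7L⁴-30L²x²+15x⁴)/(360LEI) = -17·(7·6⁴-30·6²·(18/5)²+15·(18/5)⁴)/(360·6·5000) = 1479/390625 rad
Load 2 — applied couple M₀=18 kN·m at a=4 m (b=L-a=2):
  θ_2 = (M₀x²/(2L)+C₁)/EI  [x≤a] with C₁=M₀(3b²-L²)/(6L)=-12 = (18·(18/5)²/(2·6)+(-12))/5000 = 93/62500 rad
Superposition: θ = Σ θ_i = 8241/1562500 rad ≈ 0.005274 rad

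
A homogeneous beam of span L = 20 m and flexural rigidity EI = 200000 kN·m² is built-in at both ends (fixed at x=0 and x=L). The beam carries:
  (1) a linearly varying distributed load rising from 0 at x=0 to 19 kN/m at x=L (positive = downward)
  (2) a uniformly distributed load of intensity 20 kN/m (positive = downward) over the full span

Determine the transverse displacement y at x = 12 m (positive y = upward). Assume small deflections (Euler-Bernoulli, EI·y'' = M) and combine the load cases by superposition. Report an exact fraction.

y(12) = -4482/78125 m

Load 1 — triangular load w₀=19 kN/m (0→w₀ over full span):
  y_1 = -w₀x²(L-x)²(x+2L)/(120LEI) = -19·12²·(20-12)²·(12+2·20)/(120·20·200000) = -1482/78125 m
Load 2 — uniform load w=20 kN/m over full span:
  y_2 = -wx²(L-x)²/(24EI) = -20·12²·(20-12)²/(24·200000) = -24/625 m
Superposition: y = Σ y_i = -4482/78125 m ≈ -0.057370 m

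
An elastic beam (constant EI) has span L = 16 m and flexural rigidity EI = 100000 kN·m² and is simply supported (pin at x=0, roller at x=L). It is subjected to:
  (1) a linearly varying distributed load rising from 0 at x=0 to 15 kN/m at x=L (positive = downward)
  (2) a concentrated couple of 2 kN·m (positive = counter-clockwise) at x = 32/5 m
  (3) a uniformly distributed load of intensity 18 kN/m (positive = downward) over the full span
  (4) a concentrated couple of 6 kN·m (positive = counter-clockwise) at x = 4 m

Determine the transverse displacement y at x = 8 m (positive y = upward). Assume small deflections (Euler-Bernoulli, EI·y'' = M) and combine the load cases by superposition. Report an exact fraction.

y(8) = -67739/312500 m

Load 1 — triangular load w₀=15 kN/m (0→w₀ over full span):
  y_1 = -w₀x(7L⁴-10L²x²+3x⁴)/(360LEI) = -15·8·(7·16⁴-10·16²·8²+3·8⁴)/(360·16·100000) = -8/125 m
Load 2 — applied couple M₀=2 kN·m at a=32/5 m (b=L-a=48/5):
  y_2 = (M₀x³/(6L)-M₀(x-a)²/2+C₁x)/EI  [x>a] with C₁=M₀(3b²-L²)/(6L)=32/75 = (2·8³/(6·16)-2·(8-(32/5))²/2+(32/75)·8)/100000 = 9/78125 m
Load 3 — uniform load w=18 kN/m over full span:
  y_3 = -wx(L³-2Lx²+x³)/(24EI) = -18·8·(16³-2·16·8²+8³)/(24·100000) = -96/625 m
Load 4 — applied couple M₀=6 kN·m at a=4 m (b=L-a=12):
  y_4 = (M₀x³/(6L)-M₀(x-a)²/2+C₁x)/EI  [x>a] with C₁=M₀(3b²-L²)/(6L)=11 = (6·8³/(6·16)-6·(8-4)²/2+11·8)/100000 = 9/12500 m
Superposition: y = Σ y_i = -67739/312500 m ≈ -0.216765 m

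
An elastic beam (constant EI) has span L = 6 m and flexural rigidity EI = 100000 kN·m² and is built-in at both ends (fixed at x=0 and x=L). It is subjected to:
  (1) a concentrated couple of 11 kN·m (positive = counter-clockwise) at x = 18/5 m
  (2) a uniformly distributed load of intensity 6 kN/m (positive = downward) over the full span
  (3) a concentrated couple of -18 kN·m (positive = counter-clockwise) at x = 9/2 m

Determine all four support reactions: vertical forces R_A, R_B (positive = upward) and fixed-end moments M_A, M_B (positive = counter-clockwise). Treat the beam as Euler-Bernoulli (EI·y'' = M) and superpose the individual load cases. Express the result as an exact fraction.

Load 1 — applied couple M₀=11 kN·m at a=18/5 m (b=L-a=12/5):
  R_A = 6M₀ab/L³ = 6·11·(18/5)·(12/5)/6³ = 66/25 kN
  M_A = M₀b(2a-b)/L² = 11·(12/5)·(2·(18/5)-(12/5))/6² = 88/25 kN·m
  R_B = -6M₀ab/L³ = -6·11·(18/5)·(12/5)/6³ = -66/25 kN
  M_B = M₀a(2b-a)/L² = 11·(18/5)·(2·(12/5)-(18/5))/6² = 33/25 kN·m
Load 2 — uniform load w=6 kN/m over full span:
  R_A = wL/2 = 6·6/2 = 18 kN
  M_A = wL²/12 = 6·6²/12 = 18 kN·m
  R_B = wL/2 = 6·6/2 = 18 kN
  M_B = -wL²/12 = -6·6²/12 = -18 kN·m
Load 3 — applied couple M₀=-18 kN·m at a=9/2 m (b=L-a=3/2):
  R_A = 6M₀ab/L³ = 6·(-18)·(9/2)·(3/2)/6³ = -27/8 kN
  M_A = M₀b(2a-b)/L² = (-18)·(3/2)·(2·(9/2)-(3/2))/6² = -45/8 kN·m
  R_B = -6M₀ab/L³ = -6·(-18)·(9/2)·(3/2)/6³ = 27/8 kN
  M_B = M₀a(2b-a)/L² = (-18)·(9/2)·(2·(3/2)-(9/2))/6² = 27/8 kN·m
Superposition: R_A = 3453/200 kN, M_A = 3179/200 kN·m, R_B = 3747/200 kN, M_B = -2661/200 kN·m

R_A = 3453/200 kN, M_A = 3179/200 kN·m, R_B = 3747/200 kN, M_B = -2661/200 kN·m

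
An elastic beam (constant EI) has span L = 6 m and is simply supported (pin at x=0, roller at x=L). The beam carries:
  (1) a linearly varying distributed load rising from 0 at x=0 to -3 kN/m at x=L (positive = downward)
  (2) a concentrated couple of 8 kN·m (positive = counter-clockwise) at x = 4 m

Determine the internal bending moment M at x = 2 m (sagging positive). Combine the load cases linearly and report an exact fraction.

Load 1 — triangular load w₀=-3 kN/m (0→w₀ over full span):
  M_1 = w₀Lx/6 - w₀x³/(6L) = (-3)·6·2/6 - (-3)·2³/(6·6) = -16/3 kN·m
Load 2 — applied couple M₀=8 kN·m at a=4 m (b=L-a=2):
  M_2 = M₀x/L  [x≤a] = 8·2/6 = 8/3 kN·m
Superposition: M = Σ M_i = -8/3 kN·m ≈ -2.666667 kN·m

M(2) = -8/3 kN·m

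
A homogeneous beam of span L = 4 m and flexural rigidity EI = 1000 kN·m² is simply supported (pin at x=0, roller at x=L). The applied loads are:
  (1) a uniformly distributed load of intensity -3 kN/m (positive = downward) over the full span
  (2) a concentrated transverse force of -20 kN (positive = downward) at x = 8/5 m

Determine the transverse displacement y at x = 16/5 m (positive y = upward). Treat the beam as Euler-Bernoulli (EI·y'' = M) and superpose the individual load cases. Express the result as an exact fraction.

Load 1 — uniform load w=-3 kN/m over full span:
  y_1 = -wx(L³-2Lx²+x³)/(24EI) = -(-3)·(16/5)·(4³-2·4·(16/5)²+(16/5)³)/(24·1000) = 464/78125 m
Load 2 — point force P=-20 kN at a=8/5 m (b=L-a=12/5):
  y_2 = -Pa(L-x)(2Lx-a²-x²)/(6LEI)  [x>a] = -(-20)·(8/5)·(4-(16/5))·(2·4·(16/5)-(8/5)²-(16/5)²)/(6·4·1000) = 128/9375 m
Superposition: y = Σ y_i = 4592/234375 m ≈ 0.019593 m

y(16/5) = 4592/234375 m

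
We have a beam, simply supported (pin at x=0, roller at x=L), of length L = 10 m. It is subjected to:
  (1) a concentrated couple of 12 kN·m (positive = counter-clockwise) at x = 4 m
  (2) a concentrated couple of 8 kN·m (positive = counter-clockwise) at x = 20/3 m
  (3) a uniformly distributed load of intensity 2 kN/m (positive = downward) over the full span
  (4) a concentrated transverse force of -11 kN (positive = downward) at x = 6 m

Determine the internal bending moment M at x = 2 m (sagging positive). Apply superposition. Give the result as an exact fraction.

M(2) = 56/5 kN·m

Load 1 — applied couple M₀=12 kN·m at a=4 m (b=L-a=6):
  M_1 = M₀x/L  [x≤a] = 12·2/10 = 12/5 kN·m
Load 2 — applied couple M₀=8 kN·m at a=20/3 m (b=L-a=10/3):
  M_2 = M₀x/L  [x≤a] = 8·2/10 = 8/5 kN·m
Load 3 — uniform load w=2 kN/m over full span:
  M_3 = wx(L-x)/2 = 2·2·(10-2)/2 = 16 kN·m
Load 4 — point force P=-11 kN at a=6 m (b=L-a=4):
  M_4 = Pbx/L  [x≤a] = (-11)·4·2/10 = -44/5 kN·m
Superposition: M = Σ M_i = 56/5 kN·m ≈ 11.200000 kN·m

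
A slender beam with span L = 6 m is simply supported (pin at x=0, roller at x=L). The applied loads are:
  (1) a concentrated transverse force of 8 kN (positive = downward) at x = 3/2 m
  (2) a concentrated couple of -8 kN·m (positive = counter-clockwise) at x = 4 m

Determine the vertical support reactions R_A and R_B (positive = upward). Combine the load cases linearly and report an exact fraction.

Load 1 — point force P=8 kN at a=3/2 m (b=L-a=9/2):
  R_A = Pb/L = 8·(9/2)/6 = 6 kN
  R_B = Pa/L = 8·(3/2)/6 = 2 kN
Load 2 — applied couple M₀=-8 kN·m at a=4 m (b=L-a=2):
  R_A = M₀/L = (-8)/6 = -4/3 kN
  R_B = -M₀/L = -(-8)/6 = 4/3 kN
Superposition: R_A = 14/3 kN, R_B = 10/3 kN

R_A = 14/3 kN, R_B = 10/3 kN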